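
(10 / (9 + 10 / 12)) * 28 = 1680 / 59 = 28.47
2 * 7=14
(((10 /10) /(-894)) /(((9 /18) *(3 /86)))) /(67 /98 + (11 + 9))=-8428 /2718207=-0.00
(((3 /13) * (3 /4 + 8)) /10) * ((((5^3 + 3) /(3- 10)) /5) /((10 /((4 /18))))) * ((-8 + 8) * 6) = 0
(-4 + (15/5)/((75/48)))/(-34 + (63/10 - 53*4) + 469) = -104/11465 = -0.01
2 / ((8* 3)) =1 / 12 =0.08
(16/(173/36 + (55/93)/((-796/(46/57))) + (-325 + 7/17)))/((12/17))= -1625950992/22939056187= -0.07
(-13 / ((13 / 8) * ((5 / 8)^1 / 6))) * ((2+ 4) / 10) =-1152 / 25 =-46.08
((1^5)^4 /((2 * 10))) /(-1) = -0.05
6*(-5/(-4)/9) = 5/6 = 0.83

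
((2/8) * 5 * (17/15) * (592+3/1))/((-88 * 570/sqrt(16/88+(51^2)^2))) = -2023 * sqrt(818589343)/1324224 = -43.71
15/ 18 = 5/ 6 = 0.83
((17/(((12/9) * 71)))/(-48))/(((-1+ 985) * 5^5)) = -17/13972800000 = -0.00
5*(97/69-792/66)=-3655/69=-52.97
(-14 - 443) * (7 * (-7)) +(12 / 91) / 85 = 173209867 / 7735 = 22393.00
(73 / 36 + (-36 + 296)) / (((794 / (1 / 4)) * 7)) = 9433 / 800352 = 0.01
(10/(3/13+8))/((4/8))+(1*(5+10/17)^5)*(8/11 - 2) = -11587177652730/1671171689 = -6933.57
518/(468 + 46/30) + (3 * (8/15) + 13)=552989/35215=15.70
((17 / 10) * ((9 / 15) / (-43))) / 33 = -17 / 23650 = -0.00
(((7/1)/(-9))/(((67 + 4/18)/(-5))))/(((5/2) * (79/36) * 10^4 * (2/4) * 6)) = 21/59743750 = 0.00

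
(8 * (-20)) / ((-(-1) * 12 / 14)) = -560 / 3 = -186.67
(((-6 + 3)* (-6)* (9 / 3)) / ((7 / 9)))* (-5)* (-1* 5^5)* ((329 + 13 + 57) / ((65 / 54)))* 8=37397700000 / 13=2876746153.85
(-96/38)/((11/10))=-480/209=-2.30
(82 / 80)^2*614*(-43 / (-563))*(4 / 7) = 28.15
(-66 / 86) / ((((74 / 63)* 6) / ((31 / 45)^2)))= -73997 / 1431900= -0.05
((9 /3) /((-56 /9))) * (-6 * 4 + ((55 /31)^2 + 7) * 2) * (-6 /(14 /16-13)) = 576720 /652519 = 0.88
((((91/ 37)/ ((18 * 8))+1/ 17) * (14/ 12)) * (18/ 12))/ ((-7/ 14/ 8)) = -48125/ 22644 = -2.13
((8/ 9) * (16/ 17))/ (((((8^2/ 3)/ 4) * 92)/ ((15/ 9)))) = 10/ 3519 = 0.00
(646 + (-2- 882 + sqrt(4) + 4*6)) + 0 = -212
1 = 1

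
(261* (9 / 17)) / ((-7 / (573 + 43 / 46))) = -3647997 / 322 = -11329.18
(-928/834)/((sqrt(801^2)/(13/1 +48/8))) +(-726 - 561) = -429888695/334017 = -1287.03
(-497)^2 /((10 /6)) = 741027 /5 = 148205.40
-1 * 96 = -96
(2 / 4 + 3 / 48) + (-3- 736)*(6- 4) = -23639 / 16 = -1477.44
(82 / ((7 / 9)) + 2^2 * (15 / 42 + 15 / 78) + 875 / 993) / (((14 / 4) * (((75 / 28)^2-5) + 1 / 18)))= 941286432 / 67716311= 13.90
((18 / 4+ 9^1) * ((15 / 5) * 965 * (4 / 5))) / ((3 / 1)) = 10422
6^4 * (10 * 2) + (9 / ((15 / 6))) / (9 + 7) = 1036809 / 40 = 25920.22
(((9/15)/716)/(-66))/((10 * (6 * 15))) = -1/70884000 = -0.00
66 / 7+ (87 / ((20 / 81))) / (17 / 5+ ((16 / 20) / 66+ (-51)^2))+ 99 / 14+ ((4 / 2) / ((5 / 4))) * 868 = 12079097923 / 8594560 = 1405.44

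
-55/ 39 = -1.41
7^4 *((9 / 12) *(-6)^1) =-21609 / 2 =-10804.50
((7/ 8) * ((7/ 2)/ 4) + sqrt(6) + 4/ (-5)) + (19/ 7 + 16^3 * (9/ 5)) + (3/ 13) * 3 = sqrt(6) + 42958827/ 5824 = 7378.62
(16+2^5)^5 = 254803968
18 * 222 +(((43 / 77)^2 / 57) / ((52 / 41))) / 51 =3581420494385 / 896251356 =3996.00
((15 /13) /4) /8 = 15 /416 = 0.04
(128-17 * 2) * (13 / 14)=611 / 7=87.29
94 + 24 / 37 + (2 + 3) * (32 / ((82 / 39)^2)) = 8137942 / 62197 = 130.84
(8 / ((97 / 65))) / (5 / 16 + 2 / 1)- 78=-271622 / 3589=-75.68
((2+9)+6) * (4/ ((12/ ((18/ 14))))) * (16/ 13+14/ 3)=3910/ 91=42.97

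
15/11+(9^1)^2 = 906/11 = 82.36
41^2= 1681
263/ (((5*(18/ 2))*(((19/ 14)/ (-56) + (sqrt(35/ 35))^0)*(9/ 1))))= 206192/ 309825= 0.67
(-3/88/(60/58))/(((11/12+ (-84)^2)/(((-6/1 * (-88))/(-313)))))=1044/132528895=0.00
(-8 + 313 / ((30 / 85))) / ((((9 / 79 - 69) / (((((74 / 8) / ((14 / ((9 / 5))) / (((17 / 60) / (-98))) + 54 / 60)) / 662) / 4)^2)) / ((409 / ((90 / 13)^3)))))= -148094700727494131 / 5581723770493408075953070080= -0.00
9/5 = 1.80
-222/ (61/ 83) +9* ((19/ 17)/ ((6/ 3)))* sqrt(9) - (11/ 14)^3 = -817982299/ 2845528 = -287.46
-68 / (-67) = 68 / 67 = 1.01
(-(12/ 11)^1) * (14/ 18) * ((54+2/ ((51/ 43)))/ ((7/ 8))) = -90880/ 1683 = -54.00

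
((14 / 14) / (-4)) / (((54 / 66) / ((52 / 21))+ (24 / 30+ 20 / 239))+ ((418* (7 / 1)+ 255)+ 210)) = -170885 / 2318714027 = -0.00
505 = 505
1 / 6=0.17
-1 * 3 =-3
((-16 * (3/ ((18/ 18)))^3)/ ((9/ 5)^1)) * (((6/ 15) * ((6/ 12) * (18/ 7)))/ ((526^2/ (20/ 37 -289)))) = 2305368/ 17914771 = 0.13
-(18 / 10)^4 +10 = -311 / 625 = -0.50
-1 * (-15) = 15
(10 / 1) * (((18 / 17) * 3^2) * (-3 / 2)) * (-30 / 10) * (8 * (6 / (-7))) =-349920 / 119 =-2940.50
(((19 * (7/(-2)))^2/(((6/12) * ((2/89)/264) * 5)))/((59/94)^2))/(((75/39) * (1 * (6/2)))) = 3978460301816/435125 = 9143258.38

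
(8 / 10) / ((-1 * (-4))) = 1 / 5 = 0.20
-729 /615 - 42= -8853 /205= -43.19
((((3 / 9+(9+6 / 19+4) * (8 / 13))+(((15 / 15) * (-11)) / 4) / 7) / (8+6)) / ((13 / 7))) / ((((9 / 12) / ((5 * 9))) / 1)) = 843905 / 44954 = 18.77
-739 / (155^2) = -739 / 24025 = -0.03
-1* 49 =-49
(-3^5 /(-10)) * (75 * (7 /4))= 25515 /8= 3189.38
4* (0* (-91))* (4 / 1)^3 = 0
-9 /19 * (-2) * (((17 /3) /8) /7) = 51 /532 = 0.10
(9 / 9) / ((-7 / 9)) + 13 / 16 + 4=395 / 112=3.53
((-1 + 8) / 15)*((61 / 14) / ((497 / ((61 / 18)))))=3721 / 268380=0.01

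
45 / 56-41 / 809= 34109 / 45304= 0.75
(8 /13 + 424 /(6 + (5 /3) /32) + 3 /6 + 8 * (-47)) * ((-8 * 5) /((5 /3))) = 55256436 /7553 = 7315.83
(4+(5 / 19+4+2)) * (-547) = -106665 / 19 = -5613.95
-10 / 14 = -5 / 7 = -0.71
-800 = -800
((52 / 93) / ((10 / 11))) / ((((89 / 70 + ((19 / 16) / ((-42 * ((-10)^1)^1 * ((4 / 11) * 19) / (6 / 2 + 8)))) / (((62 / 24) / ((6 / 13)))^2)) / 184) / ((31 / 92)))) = 2601142544 / 86736207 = 29.99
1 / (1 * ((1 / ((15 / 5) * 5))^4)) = 50625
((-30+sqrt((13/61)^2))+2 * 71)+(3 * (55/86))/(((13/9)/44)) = 5819225/34099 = 170.66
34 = 34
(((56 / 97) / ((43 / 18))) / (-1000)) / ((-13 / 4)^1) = 504 / 6777875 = 0.00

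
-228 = -228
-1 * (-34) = 34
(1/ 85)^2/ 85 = 1/ 614125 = 0.00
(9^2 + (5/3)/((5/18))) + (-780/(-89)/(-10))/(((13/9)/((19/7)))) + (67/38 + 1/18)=9286678/106533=87.17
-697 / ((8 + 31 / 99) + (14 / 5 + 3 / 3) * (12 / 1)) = -345015 / 26687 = -12.93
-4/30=-2/15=-0.13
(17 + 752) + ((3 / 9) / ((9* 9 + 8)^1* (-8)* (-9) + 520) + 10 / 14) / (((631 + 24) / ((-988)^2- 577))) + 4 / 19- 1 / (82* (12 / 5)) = 136082659003061 / 74234524560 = 1833.15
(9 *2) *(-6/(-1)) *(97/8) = 2619/2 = 1309.50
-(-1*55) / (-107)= -55 / 107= -0.51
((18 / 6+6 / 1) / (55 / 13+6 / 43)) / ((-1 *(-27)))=559 / 7329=0.08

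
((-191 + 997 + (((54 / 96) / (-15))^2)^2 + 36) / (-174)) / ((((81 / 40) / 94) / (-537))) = 120625.73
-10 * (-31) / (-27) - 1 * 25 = -985 / 27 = -36.48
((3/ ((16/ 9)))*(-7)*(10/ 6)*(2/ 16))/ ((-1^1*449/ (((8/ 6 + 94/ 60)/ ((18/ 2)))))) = 0.00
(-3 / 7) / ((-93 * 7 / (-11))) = -11 / 1519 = -0.01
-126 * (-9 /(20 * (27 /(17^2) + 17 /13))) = 304317 /7520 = 40.47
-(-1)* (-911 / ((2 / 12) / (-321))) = 1754586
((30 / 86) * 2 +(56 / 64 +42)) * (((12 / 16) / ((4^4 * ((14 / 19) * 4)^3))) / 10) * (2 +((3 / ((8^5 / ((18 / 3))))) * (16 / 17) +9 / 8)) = 16781294581077 / 10768900350279680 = 0.00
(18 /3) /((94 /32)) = 96 /47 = 2.04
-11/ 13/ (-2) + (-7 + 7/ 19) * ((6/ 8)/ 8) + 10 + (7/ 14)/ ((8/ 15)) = 5305/ 494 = 10.74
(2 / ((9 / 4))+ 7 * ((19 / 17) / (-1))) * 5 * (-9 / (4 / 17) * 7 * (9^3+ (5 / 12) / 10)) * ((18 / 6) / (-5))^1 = -4060944.34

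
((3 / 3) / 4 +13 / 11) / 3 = 21 / 44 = 0.48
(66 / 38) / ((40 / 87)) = 2871 / 760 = 3.78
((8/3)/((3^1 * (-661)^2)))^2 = 64/15462896779521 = 0.00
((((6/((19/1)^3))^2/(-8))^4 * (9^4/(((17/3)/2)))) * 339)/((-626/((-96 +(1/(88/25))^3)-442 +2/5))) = 80189921158194348027/1421077244582313506226915325884468435804160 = 0.00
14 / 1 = 14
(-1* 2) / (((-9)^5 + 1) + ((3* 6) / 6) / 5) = 10 / 295237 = 0.00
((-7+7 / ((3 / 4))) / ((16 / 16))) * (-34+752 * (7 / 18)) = 16282 / 27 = 603.04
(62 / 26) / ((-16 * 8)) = -31 / 1664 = -0.02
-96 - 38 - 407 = -541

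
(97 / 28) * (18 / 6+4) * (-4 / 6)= -16.17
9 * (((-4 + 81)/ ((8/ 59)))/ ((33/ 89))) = 110271/ 8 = 13783.88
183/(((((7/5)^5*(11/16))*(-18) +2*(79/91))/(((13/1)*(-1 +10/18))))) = 7216300000/442392789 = 16.31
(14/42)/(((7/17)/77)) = 62.33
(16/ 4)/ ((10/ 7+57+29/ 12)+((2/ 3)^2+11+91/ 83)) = 83664/ 1534943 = 0.05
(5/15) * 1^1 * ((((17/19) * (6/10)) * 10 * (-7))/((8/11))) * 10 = -6545/38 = -172.24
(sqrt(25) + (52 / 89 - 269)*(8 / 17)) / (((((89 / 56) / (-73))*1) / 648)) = 486220408128 / 134657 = 3610806.78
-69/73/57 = -0.02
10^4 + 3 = 10003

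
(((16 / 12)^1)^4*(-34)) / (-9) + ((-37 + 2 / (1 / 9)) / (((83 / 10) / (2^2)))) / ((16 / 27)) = -425021 / 121014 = -3.51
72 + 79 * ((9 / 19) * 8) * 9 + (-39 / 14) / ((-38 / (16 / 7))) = 2575596 / 931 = 2766.48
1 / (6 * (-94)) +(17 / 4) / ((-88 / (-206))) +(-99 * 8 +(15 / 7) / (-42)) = -951025865 / 1215984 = -782.10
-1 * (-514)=514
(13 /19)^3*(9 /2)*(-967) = -19120491 /13718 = -1393.82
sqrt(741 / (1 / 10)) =sqrt(7410) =86.08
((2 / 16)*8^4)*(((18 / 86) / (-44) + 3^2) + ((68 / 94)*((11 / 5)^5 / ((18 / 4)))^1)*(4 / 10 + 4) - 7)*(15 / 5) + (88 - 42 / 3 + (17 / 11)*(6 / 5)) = 61620716078596 / 1042078125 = 59132.53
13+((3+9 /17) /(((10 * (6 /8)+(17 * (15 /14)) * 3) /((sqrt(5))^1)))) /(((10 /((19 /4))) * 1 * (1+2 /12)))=13.05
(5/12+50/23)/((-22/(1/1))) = -65/552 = -0.12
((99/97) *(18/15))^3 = 209584584/114084125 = 1.84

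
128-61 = 67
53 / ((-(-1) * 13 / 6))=318 / 13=24.46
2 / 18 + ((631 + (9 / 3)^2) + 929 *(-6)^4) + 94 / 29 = 314407739 / 261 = 1204627.35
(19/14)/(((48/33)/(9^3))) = 680.18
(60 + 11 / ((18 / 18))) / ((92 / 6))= 213 / 46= 4.63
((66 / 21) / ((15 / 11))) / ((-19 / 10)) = -484 / 399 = -1.21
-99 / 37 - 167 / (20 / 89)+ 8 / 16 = -551541 / 740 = -745.33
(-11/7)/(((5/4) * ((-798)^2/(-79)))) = 869/5572035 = 0.00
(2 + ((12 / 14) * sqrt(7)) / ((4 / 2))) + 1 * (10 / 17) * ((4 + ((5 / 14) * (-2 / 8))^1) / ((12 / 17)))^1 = 3 * sqrt(7) / 7 + 589 / 112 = 6.39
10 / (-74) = -5 / 37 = -0.14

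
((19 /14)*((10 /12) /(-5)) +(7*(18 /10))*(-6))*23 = -732481 /420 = -1744.00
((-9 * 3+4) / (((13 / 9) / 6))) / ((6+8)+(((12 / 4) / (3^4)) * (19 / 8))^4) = -6.82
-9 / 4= -2.25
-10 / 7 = -1.43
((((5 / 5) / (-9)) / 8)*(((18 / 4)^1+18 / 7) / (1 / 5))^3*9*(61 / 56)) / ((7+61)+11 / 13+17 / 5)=-480904441875 / 5772849152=-83.30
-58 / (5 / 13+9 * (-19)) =0.34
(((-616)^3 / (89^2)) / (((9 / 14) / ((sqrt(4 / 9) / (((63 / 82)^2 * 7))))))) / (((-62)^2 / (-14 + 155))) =-1507549632512 / 5549207049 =-271.67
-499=-499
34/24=17/12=1.42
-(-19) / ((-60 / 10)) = -19 / 6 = -3.17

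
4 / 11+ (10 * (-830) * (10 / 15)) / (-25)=7316 / 33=221.70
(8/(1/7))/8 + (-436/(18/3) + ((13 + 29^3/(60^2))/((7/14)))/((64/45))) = -290753/7680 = -37.86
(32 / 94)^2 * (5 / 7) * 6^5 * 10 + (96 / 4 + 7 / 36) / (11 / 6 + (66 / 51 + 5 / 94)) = 9116817956527 / 1414678944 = 6444.44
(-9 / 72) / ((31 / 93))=-3 / 8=-0.38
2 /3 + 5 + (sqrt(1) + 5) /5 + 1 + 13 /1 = 313 /15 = 20.87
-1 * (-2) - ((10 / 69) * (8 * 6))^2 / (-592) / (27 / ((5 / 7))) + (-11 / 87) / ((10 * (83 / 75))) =35451882181 / 17808415758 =1.99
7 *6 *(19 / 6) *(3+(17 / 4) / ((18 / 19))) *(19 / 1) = 1362053 / 72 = 18917.40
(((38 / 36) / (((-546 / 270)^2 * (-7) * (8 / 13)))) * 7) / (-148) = 4275 / 1508416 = 0.00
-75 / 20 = -15 / 4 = -3.75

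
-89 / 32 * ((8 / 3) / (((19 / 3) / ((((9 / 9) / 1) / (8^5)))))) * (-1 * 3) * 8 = 267 / 311296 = 0.00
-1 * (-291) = 291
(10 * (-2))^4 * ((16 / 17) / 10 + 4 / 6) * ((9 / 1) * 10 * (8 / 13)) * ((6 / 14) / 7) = 4469760000 / 10829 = 412758.33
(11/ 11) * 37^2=1369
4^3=64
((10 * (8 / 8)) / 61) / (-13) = -10 / 793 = -0.01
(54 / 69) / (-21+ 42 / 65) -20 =-67750 / 3381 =-20.04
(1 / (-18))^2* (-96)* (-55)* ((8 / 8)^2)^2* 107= 47080 / 27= 1743.70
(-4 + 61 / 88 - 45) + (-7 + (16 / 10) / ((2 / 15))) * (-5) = -6451 / 88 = -73.31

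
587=587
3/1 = 3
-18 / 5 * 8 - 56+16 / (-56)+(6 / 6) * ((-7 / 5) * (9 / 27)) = -8983 / 105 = -85.55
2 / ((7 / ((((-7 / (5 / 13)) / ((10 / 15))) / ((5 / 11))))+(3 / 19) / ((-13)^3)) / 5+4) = 13775190 / 27389731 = 0.50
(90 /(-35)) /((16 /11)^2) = -1089 /896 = -1.22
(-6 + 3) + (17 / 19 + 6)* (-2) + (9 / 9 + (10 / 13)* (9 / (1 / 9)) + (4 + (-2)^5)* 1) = 4574 / 247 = 18.52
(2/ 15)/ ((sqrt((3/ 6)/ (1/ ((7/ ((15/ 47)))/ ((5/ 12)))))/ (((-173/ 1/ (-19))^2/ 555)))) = 29929 *sqrt(658)/ 197750385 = 0.00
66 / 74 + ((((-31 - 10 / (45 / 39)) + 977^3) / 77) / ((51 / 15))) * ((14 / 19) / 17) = 154398.14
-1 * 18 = -18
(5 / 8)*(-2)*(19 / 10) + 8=45 / 8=5.62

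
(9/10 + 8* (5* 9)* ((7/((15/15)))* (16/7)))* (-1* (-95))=1094571/2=547285.50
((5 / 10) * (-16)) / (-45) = 8 / 45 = 0.18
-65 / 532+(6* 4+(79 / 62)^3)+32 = 1836768301 / 31697624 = 57.95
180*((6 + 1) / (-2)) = -630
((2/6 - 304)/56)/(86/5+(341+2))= -4555/302568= -0.02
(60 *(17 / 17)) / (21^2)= 20 / 147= 0.14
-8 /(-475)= 8 /475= 0.02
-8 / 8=-1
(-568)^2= 322624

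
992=992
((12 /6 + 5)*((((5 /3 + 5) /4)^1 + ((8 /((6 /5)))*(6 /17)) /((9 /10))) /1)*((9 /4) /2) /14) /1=655 /272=2.41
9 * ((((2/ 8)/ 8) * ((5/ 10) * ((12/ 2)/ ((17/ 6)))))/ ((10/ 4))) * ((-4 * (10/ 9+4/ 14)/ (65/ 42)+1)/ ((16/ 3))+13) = 1.49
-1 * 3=-3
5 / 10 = 1 / 2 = 0.50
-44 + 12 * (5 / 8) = -36.50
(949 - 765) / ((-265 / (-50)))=1840 / 53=34.72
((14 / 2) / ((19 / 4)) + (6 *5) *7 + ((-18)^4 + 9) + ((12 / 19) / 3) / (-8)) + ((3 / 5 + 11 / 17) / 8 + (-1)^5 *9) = 679511917 / 6460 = 105187.60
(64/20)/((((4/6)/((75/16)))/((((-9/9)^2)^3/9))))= 5/2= 2.50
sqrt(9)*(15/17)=45/17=2.65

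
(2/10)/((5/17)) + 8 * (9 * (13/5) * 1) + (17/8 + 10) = 40001/200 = 200.00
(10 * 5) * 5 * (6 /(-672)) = -125 /56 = -2.23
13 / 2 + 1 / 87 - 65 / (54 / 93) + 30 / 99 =-301828 / 2871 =-105.13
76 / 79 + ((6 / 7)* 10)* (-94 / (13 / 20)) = -8904284 / 7189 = -1238.60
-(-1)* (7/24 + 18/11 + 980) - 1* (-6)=260813/264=987.93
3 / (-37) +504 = 18645 / 37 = 503.92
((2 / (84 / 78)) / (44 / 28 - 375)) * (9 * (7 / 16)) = -819 / 41824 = -0.02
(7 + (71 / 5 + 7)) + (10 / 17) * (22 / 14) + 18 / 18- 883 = -507461 / 595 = -852.88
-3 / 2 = -1.50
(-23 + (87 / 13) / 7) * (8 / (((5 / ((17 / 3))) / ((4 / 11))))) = -1091264 / 15015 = -72.68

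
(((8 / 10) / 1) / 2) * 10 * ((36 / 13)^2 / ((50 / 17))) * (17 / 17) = 44064 / 4225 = 10.43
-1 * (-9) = 9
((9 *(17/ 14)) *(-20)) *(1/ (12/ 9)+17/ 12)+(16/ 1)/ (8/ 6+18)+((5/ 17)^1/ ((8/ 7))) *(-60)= -3369453/ 6902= -488.19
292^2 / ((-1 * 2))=-42632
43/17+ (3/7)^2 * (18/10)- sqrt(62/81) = 11912/4165- sqrt(62)/9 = 1.99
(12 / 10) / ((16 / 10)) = 3 / 4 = 0.75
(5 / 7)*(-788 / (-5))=788 / 7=112.57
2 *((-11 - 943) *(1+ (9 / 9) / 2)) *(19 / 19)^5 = -2862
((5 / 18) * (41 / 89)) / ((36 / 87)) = 5945 / 19224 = 0.31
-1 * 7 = -7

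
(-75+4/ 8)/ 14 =-149/ 28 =-5.32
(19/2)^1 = 19/2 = 9.50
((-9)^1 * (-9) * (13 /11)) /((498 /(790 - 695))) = 33345 /1826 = 18.26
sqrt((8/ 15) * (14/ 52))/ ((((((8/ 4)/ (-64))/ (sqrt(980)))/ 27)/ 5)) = -40320 * sqrt(273)/ 13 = -51245.83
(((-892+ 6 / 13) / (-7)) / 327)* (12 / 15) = 9272 / 29757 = 0.31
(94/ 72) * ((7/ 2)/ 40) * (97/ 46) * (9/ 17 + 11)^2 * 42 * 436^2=25490057755484/ 99705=255654759.09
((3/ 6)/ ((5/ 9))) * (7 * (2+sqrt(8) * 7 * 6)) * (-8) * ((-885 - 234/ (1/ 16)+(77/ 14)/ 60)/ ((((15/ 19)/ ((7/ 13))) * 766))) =517141639/ 1244750+10859974419 * sqrt(2)/ 622375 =25092.42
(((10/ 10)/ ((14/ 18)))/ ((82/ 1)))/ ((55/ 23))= 207/ 31570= 0.01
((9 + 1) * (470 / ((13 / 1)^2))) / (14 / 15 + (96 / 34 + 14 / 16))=9588000 / 1596881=6.00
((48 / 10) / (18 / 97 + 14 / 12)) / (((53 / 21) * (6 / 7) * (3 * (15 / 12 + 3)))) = 0.13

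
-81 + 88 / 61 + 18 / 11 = -52285 / 671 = -77.92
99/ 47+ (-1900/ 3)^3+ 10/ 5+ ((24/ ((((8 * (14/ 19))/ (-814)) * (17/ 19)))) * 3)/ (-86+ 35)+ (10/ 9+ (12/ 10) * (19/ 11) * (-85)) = -7173765044009314/ 28239057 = -254036990.12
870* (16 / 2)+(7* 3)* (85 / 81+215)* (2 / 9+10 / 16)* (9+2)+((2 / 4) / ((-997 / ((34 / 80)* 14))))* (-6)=238601478701 / 4845420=49242.68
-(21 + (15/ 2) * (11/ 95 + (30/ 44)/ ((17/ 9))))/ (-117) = 116423/ 554268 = 0.21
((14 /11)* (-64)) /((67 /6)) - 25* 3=-60651 /737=-82.29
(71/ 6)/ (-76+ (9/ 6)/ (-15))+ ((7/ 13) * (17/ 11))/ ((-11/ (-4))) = 528293/ 3591159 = 0.15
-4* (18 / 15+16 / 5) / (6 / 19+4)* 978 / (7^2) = -817608 / 10045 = -81.39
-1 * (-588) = 588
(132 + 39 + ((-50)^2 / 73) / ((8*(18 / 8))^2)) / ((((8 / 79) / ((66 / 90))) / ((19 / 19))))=219802253 / 177390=1239.09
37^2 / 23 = 1369 / 23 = 59.52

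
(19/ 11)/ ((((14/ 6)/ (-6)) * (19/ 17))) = -306/ 77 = -3.97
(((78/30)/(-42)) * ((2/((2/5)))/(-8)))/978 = 13/328608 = 0.00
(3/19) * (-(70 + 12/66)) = -2316/209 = -11.08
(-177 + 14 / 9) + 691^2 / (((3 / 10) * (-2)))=-7163794 / 9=-795977.11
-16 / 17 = -0.94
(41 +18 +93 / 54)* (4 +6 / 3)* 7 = 7651 / 3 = 2550.33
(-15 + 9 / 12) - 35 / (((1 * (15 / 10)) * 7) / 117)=-1617 / 4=-404.25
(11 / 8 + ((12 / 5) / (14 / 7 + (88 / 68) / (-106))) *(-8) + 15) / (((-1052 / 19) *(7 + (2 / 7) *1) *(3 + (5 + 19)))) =-21330407 / 34592663520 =-0.00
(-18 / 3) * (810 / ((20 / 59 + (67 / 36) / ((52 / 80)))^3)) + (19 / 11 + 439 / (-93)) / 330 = -10794339483502322551 / 72927466591322475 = -148.01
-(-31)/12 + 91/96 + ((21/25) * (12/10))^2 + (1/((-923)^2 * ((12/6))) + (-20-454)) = -199970178415647/425964500000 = -469.45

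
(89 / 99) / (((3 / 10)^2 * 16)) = 2225 / 3564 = 0.62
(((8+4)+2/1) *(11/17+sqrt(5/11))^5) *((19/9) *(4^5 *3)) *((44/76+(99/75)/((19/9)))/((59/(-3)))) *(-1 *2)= 46882191376384/2094289075+8998974193664 *sqrt(55)/2981282095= 44771.46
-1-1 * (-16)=15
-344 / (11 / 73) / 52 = -6278 / 143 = -43.90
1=1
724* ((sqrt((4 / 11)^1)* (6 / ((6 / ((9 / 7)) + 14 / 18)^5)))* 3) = 1539053136* sqrt(11) / 3107227739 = 1.64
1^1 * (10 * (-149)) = -1490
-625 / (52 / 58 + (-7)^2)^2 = -525625 / 2093809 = -0.25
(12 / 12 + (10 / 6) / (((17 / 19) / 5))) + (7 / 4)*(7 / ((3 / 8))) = 2192 / 51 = 42.98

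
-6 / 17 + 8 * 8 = 1082 / 17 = 63.65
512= 512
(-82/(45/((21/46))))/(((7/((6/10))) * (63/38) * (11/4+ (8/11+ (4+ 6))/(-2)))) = 68552/4165875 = 0.02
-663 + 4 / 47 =-662.91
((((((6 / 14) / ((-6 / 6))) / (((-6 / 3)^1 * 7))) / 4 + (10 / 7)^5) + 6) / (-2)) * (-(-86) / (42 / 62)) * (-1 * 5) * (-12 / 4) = -10715753725 / 941192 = -11385.30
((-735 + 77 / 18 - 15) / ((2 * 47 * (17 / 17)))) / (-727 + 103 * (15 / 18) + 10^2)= 13423 / 915654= 0.01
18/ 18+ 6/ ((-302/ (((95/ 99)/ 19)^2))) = 493292/ 493317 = 1.00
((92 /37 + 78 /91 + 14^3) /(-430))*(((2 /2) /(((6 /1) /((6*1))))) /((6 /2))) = -355781 /167055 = -2.13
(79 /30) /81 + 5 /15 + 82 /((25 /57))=187.33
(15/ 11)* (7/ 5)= 21/ 11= 1.91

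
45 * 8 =360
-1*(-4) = 4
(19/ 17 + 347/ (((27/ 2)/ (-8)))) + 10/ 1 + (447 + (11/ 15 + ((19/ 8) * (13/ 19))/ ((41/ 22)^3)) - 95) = 25066166063/ 158173695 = 158.47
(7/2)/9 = 7/18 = 0.39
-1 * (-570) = 570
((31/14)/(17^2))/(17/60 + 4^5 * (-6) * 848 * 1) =-930/632403360169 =-0.00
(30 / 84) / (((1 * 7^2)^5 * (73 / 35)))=25 / 41241386354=0.00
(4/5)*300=240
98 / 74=49 / 37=1.32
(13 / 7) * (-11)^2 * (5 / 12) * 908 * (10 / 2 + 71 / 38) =155325885 / 266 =583931.90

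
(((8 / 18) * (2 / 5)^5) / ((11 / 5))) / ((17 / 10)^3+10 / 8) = 1024 / 3050685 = 0.00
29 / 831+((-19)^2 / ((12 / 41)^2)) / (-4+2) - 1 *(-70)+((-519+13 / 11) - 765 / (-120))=-2236396187 / 877536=-2548.50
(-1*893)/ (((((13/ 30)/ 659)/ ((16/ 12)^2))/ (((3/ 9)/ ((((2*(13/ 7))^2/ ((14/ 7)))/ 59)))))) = -136105273360/ 19773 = -6883390.15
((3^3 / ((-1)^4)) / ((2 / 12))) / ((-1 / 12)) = -1944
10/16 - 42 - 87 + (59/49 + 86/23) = -1112861/9016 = -123.43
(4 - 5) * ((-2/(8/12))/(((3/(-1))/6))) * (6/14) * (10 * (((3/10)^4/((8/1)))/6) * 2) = -243/28000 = -0.01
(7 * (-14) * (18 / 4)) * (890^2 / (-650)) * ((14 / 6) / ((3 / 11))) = 59771866 / 13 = 4597835.85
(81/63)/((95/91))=117/95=1.23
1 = 1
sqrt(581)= 24.10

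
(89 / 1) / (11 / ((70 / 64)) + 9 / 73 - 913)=-227395 / 2306704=-0.10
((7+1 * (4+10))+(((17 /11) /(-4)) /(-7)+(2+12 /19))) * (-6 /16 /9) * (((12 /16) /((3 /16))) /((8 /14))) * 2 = -46205 /3344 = -13.82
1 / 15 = 0.07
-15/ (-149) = 15/ 149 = 0.10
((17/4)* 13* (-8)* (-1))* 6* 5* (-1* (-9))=119340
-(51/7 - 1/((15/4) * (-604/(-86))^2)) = -17429822/2394105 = -7.28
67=67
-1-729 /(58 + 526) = -1313 /584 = -2.25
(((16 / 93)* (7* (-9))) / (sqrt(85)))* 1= -336* sqrt(85) / 2635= -1.18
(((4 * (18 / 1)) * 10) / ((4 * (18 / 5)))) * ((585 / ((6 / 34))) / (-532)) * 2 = -623.12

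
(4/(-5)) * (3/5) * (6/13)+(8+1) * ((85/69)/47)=5043/351325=0.01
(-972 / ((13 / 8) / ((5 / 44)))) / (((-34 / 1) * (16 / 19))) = 23085 / 9724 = 2.37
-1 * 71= -71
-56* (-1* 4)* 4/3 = 896/3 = 298.67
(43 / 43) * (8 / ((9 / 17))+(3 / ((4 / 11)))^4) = 10708105 / 2304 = 4647.62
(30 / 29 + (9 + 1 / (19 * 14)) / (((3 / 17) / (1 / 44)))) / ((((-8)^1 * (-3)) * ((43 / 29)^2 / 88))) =64788755 / 17706024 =3.66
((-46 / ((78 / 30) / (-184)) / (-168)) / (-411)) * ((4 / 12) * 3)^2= 5290 / 112203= 0.05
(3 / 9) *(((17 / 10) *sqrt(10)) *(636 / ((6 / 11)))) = 9911 *sqrt(10) / 15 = 2089.42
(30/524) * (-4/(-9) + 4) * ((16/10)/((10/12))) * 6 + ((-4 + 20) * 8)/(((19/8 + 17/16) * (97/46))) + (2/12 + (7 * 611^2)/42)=130497742649/2096655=62240.92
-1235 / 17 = -72.65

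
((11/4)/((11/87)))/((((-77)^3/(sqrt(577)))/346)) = -15051* sqrt(577)/913066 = -0.40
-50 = -50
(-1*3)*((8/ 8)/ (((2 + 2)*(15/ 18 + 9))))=-9/ 118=-0.08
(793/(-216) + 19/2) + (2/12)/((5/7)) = 6547/1080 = 6.06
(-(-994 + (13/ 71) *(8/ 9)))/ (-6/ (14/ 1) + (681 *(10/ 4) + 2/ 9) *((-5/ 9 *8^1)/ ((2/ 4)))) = -40008906/ 609319373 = -0.07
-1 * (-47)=47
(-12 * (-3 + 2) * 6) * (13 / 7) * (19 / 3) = 5928 / 7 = 846.86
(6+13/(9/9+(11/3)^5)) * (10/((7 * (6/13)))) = 21036665/1129058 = 18.63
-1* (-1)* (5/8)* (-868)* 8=-4340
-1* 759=-759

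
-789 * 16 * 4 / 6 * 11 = -92576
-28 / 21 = -4 / 3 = -1.33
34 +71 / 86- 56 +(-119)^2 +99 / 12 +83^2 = 3618377 / 172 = 21037.08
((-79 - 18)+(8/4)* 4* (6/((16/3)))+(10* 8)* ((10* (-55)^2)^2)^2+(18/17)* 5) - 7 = 1138781555312499998475/17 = 66987150312499999910.29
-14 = -14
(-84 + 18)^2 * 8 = 34848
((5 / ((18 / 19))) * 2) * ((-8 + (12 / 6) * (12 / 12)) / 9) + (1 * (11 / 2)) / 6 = -661 / 108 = -6.12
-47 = -47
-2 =-2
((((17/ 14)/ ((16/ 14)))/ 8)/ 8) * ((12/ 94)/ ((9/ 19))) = 323/ 72192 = 0.00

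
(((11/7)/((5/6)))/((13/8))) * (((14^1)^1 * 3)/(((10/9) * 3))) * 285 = 270864/65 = 4167.14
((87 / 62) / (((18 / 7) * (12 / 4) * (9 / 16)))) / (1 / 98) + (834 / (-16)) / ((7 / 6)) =-913133 / 70308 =-12.99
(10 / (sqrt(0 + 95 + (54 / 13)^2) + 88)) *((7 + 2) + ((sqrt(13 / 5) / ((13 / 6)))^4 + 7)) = 12125696 / 6448825 - 137792 *sqrt(18971) / 83834725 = 1.65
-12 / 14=-6 / 7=-0.86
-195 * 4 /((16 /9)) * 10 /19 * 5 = -43875 /38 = -1154.61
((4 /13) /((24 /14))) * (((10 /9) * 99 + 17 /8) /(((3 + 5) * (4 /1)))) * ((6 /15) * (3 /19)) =0.04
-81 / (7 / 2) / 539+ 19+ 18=139439 / 3773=36.96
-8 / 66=-4 / 33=-0.12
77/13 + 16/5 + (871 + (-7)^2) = 60393/65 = 929.12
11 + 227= 238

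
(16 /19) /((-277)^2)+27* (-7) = -275533823 /1457851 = -189.00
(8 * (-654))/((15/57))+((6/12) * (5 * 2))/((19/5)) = -1888627/95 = -19880.28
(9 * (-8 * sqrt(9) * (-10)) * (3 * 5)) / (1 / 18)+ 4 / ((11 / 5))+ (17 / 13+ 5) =83398762 / 143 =583208.13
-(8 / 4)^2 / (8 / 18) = -9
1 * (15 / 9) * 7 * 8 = 280 / 3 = 93.33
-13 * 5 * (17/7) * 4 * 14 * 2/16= -1105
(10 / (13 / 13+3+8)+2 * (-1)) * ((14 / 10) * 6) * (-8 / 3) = 392 / 15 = 26.13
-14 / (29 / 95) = -1330 / 29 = -45.86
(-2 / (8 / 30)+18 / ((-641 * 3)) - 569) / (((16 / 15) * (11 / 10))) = -55431375 / 112816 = -491.34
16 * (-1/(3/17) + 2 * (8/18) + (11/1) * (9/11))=608/9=67.56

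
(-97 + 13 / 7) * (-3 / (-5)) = -1998 / 35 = -57.09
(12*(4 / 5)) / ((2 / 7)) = 168 / 5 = 33.60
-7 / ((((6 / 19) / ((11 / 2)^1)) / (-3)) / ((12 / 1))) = 4389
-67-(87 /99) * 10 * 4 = -3371 /33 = -102.15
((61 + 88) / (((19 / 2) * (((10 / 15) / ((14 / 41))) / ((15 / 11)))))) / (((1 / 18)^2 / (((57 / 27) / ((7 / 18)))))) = 8689680 / 451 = 19267.58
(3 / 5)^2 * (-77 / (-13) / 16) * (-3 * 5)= -2079 / 1040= -2.00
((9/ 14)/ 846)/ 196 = 1/ 257936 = 0.00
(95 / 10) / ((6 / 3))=19 / 4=4.75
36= 36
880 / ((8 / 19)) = 2090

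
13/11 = 1.18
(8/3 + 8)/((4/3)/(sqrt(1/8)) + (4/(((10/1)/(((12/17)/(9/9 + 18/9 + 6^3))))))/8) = -595680/4928259191 + 9856518400 * sqrt(2)/4928259191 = 2.83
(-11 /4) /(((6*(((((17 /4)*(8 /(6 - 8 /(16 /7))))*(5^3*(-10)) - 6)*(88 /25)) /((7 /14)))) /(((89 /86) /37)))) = 2225 /20779427328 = 0.00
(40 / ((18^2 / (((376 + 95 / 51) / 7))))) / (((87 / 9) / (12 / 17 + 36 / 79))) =14315600 / 17876673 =0.80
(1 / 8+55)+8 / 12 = 1339 / 24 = 55.79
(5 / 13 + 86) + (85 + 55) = 2943 / 13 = 226.38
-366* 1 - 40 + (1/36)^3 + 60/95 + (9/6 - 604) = -893439053/886464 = -1007.87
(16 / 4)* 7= 28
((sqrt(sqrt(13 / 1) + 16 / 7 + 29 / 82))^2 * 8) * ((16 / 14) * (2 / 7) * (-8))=-1024 * sqrt(13) / 49 - 775680 / 14063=-130.51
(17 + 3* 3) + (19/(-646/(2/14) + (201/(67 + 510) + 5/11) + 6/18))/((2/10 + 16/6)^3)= 177945458266469/6844103048869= 26.00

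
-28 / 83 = -0.34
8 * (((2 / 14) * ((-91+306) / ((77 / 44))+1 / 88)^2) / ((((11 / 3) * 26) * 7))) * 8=17185565907 / 83089006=206.83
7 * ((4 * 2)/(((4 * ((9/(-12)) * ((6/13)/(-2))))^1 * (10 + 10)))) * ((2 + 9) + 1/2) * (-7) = -14651/45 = -325.58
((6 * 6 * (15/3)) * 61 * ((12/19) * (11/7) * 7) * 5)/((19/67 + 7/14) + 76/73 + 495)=70888197600/92338841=767.70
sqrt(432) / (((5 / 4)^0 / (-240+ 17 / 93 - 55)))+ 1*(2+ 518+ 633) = 1153 - 109672*sqrt(3) / 31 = -4974.66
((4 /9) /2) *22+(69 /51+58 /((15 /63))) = 249.84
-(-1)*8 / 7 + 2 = 22 / 7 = 3.14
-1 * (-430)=430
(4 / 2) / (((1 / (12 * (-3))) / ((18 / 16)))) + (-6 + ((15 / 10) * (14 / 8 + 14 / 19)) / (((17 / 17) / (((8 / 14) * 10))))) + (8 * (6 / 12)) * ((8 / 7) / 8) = -8660 / 133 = -65.11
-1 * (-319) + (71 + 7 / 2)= 393.50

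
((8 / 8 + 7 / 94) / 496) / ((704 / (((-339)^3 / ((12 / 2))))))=-1311593373 / 65646592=-19.98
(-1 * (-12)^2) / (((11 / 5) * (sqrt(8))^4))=-45 / 44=-1.02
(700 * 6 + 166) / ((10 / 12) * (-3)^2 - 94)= -8732 / 173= -50.47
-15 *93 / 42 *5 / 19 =-2325 / 266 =-8.74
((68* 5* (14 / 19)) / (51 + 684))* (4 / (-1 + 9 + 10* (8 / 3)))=68 / 1729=0.04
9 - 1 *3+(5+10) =21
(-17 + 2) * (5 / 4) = -75 / 4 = -18.75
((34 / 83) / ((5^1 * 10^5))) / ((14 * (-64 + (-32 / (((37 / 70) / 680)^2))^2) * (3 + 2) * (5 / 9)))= 95582211 / 12726021663511602963322400000000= 0.00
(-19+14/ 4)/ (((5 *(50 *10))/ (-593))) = 18383/ 5000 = 3.68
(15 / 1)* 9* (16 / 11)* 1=2160 / 11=196.36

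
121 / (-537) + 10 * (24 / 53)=122467 / 28461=4.30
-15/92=-0.16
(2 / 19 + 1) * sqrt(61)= 21 * sqrt(61) / 19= 8.63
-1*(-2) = 2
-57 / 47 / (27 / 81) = -171 / 47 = -3.64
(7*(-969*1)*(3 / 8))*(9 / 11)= -183141 / 88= -2081.15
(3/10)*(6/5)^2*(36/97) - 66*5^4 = -500154306/12125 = -41249.84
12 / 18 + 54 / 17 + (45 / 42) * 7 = 1157 / 102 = 11.34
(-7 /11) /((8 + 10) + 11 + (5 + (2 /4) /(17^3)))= -68782 /3674935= -0.02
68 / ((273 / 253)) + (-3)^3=9833 / 273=36.02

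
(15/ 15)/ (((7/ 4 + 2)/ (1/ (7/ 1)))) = 0.04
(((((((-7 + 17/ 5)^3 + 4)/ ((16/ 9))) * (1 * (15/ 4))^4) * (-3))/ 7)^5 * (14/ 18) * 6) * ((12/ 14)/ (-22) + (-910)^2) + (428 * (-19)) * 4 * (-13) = 13986109323044410360350986397178300513329761/ 104076498538671898624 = 134382973288129650523943.60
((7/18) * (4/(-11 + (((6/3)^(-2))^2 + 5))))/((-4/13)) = 728/855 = 0.85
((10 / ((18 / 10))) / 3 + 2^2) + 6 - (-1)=347 / 27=12.85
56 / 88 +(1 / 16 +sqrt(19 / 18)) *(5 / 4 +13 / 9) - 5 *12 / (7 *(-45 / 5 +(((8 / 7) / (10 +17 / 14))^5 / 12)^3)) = 3287399236520774541395815723036854518471 / 1870872813033880287596236273524488366016 +97 *sqrt(38) / 216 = 4.53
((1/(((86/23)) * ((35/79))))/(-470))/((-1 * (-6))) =-1817/8488200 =-0.00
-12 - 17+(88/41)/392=-58250/2009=-28.99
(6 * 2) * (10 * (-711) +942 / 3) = -81552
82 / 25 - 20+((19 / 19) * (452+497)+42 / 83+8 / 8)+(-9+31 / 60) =23040037 / 24900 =925.30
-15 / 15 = -1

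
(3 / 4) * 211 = 633 / 4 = 158.25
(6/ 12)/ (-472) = -1/ 944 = -0.00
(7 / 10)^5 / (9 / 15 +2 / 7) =117649 / 620000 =0.19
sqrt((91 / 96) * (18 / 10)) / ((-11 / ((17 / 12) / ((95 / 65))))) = -221 * sqrt(2730) / 100320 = -0.12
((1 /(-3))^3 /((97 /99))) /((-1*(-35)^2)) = 11 /356475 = 0.00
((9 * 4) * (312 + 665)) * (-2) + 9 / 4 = -281367 / 4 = -70341.75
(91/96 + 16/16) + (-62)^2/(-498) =-45983/7968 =-5.77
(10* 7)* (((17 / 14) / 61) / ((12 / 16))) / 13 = 340 / 2379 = 0.14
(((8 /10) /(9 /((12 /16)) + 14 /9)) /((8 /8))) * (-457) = -8226 /305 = -26.97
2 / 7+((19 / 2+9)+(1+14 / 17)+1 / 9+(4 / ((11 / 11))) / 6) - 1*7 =30817 / 2142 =14.39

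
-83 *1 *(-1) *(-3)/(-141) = 83/47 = 1.77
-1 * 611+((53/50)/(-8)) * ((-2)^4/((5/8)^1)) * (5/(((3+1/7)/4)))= -173961/275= -632.59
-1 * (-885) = 885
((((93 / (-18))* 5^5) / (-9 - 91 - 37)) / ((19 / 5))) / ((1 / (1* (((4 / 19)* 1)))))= 968750 / 148371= 6.53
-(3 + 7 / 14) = -7 / 2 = -3.50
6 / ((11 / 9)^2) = 486 / 121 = 4.02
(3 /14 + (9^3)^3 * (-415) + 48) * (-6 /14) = 6752739121245 /98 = 68905501237.19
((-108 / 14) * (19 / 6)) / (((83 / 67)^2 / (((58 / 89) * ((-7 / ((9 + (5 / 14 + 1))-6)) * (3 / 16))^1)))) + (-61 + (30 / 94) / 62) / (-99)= 80725726094071 / 21578972626332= 3.74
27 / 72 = 3 / 8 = 0.38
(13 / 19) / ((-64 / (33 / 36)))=-143 / 14592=-0.01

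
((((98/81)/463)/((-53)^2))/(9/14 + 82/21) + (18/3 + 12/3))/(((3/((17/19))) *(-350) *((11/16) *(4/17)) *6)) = -19383299811418/2207784631454325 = -0.01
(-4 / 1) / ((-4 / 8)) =8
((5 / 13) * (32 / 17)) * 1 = 160 / 221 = 0.72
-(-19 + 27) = -8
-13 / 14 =-0.93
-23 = -23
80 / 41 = 1.95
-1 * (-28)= 28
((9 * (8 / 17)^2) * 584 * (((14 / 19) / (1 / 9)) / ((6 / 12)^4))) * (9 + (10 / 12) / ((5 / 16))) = 7911751680 / 5491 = 1440858.07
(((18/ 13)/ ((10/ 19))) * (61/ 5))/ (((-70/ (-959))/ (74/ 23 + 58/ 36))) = 317407217/ 149500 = 2123.13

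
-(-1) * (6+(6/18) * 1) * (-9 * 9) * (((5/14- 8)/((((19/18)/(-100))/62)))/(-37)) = 161206200/259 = 622417.76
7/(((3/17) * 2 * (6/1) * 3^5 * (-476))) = -1/34992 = -0.00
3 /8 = 0.38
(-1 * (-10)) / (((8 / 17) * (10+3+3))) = 85 / 64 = 1.33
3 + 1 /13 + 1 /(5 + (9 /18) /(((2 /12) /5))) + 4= 1853 /260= 7.13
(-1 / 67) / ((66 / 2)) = -1 / 2211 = -0.00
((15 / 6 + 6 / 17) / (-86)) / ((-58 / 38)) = 1843 / 84796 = 0.02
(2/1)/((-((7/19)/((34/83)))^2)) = -834632/337561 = -2.47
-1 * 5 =-5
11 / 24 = 0.46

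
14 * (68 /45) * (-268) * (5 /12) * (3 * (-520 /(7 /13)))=61597120 /9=6844124.44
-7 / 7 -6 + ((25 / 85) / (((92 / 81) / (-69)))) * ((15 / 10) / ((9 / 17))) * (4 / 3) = -149 / 2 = -74.50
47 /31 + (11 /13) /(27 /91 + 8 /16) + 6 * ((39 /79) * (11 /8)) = 9447189 /1420420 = 6.65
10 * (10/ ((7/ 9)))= 900/ 7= 128.57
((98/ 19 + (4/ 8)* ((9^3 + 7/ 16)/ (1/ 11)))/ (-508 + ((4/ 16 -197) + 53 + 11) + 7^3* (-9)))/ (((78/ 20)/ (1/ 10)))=-62625/ 2266472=-0.03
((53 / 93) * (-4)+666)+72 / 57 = 1175026 / 1767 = 664.98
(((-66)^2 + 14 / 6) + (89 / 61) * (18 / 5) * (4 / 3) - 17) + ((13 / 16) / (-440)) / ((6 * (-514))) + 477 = 1278128367877 / 264878592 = 4825.34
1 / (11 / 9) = 9 / 11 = 0.82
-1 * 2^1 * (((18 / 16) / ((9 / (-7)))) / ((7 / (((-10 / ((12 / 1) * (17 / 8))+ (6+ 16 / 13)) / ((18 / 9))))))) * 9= 6801 / 884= 7.69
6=6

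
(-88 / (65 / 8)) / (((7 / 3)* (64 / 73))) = -2409 / 455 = -5.29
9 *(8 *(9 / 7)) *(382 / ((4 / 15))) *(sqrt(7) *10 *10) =92826000 *sqrt(7) / 7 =35084930.17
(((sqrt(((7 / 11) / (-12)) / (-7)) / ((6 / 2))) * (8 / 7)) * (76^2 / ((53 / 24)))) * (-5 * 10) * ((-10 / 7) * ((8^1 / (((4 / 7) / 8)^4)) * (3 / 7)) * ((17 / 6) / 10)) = 70384025600 * sqrt(33) / 1749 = 231175211.19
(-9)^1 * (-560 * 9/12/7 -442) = 4518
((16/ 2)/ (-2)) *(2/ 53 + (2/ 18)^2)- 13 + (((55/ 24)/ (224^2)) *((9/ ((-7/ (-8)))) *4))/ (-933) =-1547533608787/ 117234480384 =-13.20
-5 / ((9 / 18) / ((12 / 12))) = -10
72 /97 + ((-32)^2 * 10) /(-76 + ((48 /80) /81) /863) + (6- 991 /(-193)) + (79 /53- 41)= -1426484183491583 /8785429950727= -162.37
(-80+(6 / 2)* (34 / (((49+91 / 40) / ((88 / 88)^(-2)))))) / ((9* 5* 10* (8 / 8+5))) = -1600 / 55377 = -0.03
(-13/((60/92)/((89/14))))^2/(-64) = -708145321/2822400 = -250.90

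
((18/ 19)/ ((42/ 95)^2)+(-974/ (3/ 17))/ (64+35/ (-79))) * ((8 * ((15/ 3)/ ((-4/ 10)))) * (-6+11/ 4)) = -26647.98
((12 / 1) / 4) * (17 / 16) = 51 / 16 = 3.19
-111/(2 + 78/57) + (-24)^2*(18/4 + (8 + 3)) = 569283/64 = 8895.05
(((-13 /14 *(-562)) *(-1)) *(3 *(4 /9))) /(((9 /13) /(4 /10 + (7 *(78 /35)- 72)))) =1519648 /27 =56283.26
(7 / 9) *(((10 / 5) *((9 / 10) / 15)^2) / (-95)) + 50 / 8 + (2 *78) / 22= 34852971 / 2612500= 13.34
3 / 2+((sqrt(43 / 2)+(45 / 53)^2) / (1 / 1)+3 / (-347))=4312665 / 1949446+sqrt(86) / 2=6.85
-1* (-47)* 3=141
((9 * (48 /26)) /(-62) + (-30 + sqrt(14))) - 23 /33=-411803 /13299 + sqrt(14)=-27.22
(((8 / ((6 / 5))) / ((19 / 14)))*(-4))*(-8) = 8960 / 57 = 157.19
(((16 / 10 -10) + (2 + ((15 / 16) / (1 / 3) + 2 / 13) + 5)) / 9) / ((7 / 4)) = 181 / 1820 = 0.10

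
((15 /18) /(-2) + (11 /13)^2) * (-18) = -5.39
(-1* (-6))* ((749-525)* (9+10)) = 25536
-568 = -568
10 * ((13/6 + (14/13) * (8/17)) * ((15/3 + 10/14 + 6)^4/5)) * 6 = 320554327840/530621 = 604111.65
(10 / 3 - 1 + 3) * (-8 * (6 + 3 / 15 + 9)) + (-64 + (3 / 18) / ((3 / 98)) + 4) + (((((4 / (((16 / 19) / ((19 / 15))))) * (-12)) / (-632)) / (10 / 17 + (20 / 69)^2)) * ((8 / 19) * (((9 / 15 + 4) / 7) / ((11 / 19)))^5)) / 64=-73622555157299397049347761 / 104713325573465070000000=-703.09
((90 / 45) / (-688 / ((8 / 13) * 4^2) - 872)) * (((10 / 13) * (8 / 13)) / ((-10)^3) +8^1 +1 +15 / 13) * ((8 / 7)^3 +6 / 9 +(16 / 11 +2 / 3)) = -33255902336 / 360344609625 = -0.09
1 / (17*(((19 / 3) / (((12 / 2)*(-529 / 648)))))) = -529 / 11628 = -0.05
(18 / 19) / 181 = 18 / 3439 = 0.01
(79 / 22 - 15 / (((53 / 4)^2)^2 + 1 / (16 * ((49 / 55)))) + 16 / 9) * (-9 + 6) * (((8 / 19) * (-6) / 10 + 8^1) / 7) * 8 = -1209852001659008 / 8484692983305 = -142.59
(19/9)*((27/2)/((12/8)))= 19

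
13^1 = 13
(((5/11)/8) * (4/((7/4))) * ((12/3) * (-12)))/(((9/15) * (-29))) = 800/2233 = 0.36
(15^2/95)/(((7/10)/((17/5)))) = 1530/133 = 11.50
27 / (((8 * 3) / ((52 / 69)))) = 0.85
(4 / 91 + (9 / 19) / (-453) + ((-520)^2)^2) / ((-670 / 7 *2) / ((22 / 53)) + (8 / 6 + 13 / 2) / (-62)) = -158501896.23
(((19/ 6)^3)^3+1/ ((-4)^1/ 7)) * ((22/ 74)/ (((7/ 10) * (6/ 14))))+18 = 17756921017909/ 559312128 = 31747.78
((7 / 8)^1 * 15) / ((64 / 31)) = 3255 / 512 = 6.36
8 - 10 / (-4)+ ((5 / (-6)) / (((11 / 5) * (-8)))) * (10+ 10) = 1511 / 132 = 11.45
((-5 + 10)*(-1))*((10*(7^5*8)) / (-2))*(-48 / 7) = -23049600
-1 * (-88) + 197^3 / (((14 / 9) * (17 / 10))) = 344052257 / 119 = 2891195.44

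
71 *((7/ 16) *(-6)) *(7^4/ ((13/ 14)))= -481908.40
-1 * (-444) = 444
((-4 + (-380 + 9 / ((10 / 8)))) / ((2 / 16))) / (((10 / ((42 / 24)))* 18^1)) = -2198 / 75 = -29.31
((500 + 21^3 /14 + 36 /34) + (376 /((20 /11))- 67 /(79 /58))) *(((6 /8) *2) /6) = 17729869 /53720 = 330.04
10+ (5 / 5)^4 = 11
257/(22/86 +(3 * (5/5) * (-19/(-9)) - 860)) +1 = 76937/110090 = 0.70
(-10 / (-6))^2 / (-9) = -25 / 81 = -0.31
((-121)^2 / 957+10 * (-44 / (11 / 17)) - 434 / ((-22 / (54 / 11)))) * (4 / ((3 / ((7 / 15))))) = -167379604 / 473715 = -353.33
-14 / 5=-2.80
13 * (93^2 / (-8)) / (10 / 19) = -2136303 / 80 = -26703.79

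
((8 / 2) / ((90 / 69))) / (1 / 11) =33.73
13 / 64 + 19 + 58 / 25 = 34437 / 1600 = 21.52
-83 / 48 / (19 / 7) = -581 / 912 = -0.64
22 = 22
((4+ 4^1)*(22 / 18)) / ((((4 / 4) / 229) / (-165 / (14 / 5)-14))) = -10287596 / 63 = -163295.17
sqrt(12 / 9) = 2*sqrt(3) / 3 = 1.15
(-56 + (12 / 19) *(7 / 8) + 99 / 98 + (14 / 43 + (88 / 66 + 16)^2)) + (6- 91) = 58127746 / 360297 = 161.33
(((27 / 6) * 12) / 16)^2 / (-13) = -729 / 832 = -0.88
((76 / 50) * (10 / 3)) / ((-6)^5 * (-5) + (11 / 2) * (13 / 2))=304 / 2334945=0.00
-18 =-18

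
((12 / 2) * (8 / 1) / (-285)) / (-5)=16 / 475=0.03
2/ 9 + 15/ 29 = 193/ 261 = 0.74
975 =975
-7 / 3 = -2.33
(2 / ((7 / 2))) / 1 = 4 / 7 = 0.57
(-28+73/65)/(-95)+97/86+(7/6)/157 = 177369941/125062275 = 1.42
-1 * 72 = -72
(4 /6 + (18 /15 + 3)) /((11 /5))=73 /33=2.21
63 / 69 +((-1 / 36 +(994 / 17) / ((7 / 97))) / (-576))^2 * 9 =5944828680743 / 317565370368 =18.72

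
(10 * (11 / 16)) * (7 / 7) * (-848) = -5830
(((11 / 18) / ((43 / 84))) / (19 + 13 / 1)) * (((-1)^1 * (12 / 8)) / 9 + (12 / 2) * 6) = 385 / 288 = 1.34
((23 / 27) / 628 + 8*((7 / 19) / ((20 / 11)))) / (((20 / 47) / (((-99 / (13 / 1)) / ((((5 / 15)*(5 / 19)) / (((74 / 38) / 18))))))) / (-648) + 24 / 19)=449927106849 / 350318819420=1.28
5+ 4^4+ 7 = 268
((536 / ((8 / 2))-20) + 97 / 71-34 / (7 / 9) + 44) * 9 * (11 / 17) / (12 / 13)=24658491 / 33796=729.63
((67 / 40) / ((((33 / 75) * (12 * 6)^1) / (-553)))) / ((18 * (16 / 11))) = -185255 / 165888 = -1.12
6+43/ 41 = 289/ 41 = 7.05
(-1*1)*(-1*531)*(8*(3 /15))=849.60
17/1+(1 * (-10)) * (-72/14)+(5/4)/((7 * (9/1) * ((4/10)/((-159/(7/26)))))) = 23011/588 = 39.13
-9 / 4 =-2.25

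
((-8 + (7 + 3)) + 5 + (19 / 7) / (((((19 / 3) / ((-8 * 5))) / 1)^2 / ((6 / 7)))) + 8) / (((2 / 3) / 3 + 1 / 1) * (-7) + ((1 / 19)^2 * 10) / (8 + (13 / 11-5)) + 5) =-394735545 / 12994849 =-30.38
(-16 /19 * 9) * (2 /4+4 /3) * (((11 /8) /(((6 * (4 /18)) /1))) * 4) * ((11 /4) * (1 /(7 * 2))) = -11.26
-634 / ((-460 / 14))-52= -3761 / 115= -32.70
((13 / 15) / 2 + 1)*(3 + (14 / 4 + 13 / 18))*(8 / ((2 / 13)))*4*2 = 116272 / 27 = 4306.37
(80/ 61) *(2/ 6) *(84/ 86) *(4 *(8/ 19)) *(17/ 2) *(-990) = -301593600/ 49837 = -6051.60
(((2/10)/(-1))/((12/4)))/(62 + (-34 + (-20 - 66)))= 1/870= 0.00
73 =73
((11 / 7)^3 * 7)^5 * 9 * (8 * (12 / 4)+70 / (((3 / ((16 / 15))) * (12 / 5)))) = 3876486301217724128 / 847425747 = 4574425918.66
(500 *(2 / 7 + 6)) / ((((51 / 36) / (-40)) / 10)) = -887394.96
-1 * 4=-4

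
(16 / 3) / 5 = 16 / 15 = 1.07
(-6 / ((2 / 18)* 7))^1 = -54 / 7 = -7.71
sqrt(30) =5.48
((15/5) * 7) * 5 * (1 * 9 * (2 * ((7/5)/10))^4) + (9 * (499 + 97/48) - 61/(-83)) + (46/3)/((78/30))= 18295638811763/4046250000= 4521.63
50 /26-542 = -7021 /13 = -540.08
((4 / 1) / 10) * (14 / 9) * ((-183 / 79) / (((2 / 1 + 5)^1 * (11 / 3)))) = -244 / 4345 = -0.06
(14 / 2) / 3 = 7 / 3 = 2.33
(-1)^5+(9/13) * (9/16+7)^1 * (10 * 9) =48901/104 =470.20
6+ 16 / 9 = 70 / 9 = 7.78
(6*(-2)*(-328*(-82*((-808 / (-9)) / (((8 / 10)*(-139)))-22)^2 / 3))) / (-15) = 87581447382016 / 23475015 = 3730836.70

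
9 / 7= 1.29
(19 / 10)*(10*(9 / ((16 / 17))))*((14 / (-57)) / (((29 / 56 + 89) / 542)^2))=-13703503072 / 8376723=-1635.90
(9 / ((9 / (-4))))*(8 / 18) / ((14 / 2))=-16 / 63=-0.25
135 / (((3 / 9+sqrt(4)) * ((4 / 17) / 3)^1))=20655 / 28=737.68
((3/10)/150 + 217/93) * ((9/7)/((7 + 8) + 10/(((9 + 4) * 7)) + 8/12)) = 409851/2153500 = 0.19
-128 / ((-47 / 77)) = 9856 / 47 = 209.70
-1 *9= -9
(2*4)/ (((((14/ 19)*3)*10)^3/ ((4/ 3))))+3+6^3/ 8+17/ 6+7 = 138339617/ 3472875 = 39.83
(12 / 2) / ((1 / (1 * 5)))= 30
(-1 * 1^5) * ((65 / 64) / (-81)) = 65 / 5184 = 0.01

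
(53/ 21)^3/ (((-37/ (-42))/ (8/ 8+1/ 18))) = 2828663/ 146853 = 19.26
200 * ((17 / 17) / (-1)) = -200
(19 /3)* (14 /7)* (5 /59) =190 /177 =1.07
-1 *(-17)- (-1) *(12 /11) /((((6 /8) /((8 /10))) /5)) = 22.82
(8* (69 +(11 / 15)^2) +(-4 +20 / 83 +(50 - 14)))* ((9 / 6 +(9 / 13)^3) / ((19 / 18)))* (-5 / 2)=-2553.40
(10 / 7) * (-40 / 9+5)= 50 / 63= 0.79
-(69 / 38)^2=-4761 / 1444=-3.30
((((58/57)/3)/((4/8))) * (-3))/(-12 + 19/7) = 812/3705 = 0.22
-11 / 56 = -0.20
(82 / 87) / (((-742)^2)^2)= 41 / 13185751237176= 0.00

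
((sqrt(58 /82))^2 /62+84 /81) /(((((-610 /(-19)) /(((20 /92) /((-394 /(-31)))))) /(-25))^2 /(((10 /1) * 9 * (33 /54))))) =27681952684375 /2706109672424544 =0.01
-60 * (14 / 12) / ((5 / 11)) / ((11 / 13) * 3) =-182 / 3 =-60.67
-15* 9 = -135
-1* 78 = -78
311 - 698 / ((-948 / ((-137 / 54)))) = 309.13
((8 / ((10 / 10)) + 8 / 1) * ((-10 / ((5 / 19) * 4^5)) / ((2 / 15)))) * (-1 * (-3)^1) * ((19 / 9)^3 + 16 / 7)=-5669315 / 36288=-156.23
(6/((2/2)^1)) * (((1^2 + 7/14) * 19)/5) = 171/5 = 34.20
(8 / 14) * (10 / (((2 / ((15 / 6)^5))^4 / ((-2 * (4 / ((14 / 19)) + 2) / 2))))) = -6198883056640625 / 25690112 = -241294512.72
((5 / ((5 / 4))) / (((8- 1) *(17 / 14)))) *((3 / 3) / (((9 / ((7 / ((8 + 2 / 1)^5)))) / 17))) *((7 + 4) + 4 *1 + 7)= 77 / 56250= 0.00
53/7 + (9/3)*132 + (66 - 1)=3280/7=468.57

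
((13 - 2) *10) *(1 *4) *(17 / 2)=3740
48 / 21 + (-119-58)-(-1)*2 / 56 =-174.68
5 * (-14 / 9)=-70 / 9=-7.78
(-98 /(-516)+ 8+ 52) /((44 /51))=263993 /3784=69.77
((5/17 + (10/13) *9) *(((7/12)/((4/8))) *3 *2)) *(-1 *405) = -4521825/221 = -20460.75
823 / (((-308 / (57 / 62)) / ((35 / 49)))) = -234555 / 133672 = -1.75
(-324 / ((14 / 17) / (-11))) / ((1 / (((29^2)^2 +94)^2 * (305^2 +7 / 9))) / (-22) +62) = 279205863831756279000000 / 3999978375354268999937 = 69.80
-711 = -711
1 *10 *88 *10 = 8800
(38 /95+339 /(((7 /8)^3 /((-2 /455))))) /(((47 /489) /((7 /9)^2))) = -9281546 /808353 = -11.48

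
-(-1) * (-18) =-18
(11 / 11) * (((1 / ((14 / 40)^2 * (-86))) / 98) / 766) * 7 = -50 / 5648867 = -0.00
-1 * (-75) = 75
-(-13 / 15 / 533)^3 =1 / 232608375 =0.00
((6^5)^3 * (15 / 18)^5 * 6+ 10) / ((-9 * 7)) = -161962971430 / 9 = -17995885714.44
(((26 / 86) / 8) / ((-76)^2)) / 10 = 13 / 19869440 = 0.00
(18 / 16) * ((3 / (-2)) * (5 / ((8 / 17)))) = -2295 / 128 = -17.93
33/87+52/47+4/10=12851/6815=1.89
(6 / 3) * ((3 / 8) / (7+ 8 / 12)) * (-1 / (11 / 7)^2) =-441 / 11132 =-0.04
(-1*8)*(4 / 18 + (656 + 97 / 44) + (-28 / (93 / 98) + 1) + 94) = -17773718 / 3069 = -5791.37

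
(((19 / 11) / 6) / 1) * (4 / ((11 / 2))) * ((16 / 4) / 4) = 76 / 363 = 0.21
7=7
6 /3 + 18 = 20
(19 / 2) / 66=19 / 132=0.14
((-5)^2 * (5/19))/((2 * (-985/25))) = -625/7486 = -0.08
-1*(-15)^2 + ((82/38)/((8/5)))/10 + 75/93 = -2111529/9424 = -224.06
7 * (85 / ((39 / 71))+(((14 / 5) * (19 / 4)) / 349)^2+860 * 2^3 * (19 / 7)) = 131803.22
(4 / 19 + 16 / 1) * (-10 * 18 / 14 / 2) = -1980 / 19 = -104.21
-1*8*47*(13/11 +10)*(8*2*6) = -403618.91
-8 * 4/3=-32/3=-10.67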